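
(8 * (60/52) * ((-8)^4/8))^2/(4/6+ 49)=11324620800/25181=449728.80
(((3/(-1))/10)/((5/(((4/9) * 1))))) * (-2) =4/75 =0.05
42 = 42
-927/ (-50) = 927/ 50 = 18.54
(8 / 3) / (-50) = -4 / 75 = -0.05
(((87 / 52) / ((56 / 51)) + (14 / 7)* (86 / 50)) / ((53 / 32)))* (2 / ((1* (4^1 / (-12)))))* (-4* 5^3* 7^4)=14873454120 / 689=21587016.14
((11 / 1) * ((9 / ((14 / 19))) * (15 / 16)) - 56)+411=107735 / 224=480.96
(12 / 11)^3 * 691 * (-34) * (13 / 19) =-527769216 / 25289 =-20869.52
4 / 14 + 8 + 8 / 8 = 65 / 7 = 9.29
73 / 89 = 0.82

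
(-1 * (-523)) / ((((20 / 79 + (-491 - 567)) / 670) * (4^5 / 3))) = -0.97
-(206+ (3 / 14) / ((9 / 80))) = -4366 / 21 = -207.90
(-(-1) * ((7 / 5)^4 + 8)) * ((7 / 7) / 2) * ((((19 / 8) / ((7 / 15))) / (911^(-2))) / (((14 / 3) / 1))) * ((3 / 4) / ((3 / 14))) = 1050323949891 / 56000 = 18755784.82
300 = 300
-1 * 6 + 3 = -3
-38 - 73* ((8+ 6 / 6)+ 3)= -914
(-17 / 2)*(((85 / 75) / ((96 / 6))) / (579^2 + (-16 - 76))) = -289 / 160871520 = -0.00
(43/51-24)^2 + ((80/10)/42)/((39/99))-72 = 109995943/236691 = 464.72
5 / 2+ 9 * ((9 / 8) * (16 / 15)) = 133 / 10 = 13.30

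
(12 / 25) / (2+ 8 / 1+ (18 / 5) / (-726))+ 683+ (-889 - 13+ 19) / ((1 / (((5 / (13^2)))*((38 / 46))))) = 77737893884 / 117523445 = 661.47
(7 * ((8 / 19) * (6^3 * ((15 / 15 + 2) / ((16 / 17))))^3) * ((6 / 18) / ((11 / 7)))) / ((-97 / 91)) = -3880771197849 / 20273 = -191425600.45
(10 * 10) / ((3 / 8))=800 / 3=266.67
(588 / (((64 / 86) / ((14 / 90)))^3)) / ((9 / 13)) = 17371563937 / 2239488000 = 7.76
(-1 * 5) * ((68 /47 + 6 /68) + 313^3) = -245007745295 /1598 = -153321492.68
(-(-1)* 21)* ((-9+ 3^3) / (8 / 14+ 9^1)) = 2646 / 67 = 39.49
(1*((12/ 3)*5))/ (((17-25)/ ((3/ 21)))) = -5/ 14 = -0.36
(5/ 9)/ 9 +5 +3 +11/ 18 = 1405/ 162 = 8.67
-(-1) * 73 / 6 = 73 / 6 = 12.17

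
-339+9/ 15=-1692/ 5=-338.40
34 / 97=0.35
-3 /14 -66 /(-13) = 885 /182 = 4.86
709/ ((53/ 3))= 2127/ 53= 40.13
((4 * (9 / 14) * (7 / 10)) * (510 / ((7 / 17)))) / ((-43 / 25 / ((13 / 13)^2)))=-390150 / 301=-1296.18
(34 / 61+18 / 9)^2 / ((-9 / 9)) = -24336 / 3721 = -6.54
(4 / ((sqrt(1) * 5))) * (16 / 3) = 64 / 15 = 4.27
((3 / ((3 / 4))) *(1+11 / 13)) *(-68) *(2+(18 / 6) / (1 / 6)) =-130560 / 13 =-10043.08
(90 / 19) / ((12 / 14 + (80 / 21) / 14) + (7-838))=-13230 / 2317829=-0.01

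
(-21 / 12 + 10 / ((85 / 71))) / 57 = 449 / 3876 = 0.12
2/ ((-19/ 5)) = -10/ 19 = -0.53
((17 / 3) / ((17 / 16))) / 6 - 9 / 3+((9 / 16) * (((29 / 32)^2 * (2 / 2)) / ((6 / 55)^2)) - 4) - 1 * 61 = -16687519 / 589824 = -28.29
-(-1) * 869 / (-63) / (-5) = 869 / 315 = 2.76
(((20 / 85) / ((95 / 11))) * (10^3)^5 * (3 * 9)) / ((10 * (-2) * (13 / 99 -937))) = 4704480000000000 / 119833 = 39258634933.62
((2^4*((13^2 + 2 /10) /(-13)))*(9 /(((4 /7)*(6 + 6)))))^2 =315630756 /4225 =74705.50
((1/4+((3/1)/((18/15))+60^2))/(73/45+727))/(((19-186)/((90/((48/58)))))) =-282095325/87609536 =-3.22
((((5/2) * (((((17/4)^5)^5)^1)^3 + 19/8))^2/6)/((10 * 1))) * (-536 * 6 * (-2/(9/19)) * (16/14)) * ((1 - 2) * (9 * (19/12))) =-4465706902901980989282443004746933911993649299847465192698483017527083730850375535989076433570762009895203686345419667146106638860127652937915513714510666077033251827855924570688387172634375/10694438875756051952909339864149235345520209066746165315839737359110501823757517707462836224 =-417572810951829789207193900000000000000000000000000000000000000000000000000000000000000000000000000.00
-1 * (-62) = 62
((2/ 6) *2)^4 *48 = 256/ 27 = 9.48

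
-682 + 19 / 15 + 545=-2036 / 15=-135.73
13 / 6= 2.17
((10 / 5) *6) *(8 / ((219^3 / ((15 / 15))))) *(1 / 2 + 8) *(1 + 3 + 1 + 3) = 2176 / 3501153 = 0.00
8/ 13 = 0.62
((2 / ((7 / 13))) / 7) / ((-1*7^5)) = -26 / 823543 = -0.00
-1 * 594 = -594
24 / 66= 4 / 11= 0.36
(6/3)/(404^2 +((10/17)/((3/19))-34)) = 51/4161236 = 0.00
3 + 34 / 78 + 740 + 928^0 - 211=20804 / 39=533.44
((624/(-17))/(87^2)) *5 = -1040/42891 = -0.02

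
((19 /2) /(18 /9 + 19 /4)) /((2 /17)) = 323 /27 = 11.96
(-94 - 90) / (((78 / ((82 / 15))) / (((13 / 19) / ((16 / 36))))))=-1886 / 95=-19.85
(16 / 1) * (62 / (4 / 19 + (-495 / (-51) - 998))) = -320416 / 319151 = -1.00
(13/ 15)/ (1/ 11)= 143/ 15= 9.53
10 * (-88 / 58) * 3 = -45.52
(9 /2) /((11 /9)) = 81 /22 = 3.68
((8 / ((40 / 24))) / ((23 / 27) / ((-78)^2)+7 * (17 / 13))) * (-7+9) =7884864 / 7518535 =1.05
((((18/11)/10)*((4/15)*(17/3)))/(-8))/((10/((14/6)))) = -119/16500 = -0.01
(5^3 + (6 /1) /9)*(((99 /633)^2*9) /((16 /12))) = 3694977 /178084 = 20.75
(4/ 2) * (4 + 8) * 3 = 72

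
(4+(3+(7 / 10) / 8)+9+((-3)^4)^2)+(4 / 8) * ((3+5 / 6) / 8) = 3157117 / 480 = 6577.33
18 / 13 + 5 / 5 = 31 / 13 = 2.38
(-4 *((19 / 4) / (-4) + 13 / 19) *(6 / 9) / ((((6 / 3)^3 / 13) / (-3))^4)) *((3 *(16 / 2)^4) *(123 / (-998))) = -43536646179 / 37924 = -1147997.21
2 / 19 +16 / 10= 162 / 95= 1.71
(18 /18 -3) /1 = -2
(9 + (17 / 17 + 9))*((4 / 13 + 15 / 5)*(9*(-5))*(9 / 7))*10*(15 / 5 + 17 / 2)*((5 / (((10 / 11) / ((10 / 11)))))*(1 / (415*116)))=-43.43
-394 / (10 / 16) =-3152 / 5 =-630.40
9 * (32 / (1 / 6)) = 1728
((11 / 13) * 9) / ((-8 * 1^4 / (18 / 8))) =-891 / 416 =-2.14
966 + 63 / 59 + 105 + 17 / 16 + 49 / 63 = 9123923 / 8496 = 1073.91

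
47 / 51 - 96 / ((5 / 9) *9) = -4661 / 255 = -18.28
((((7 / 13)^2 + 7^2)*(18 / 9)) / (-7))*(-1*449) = 1068620 / 169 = 6323.20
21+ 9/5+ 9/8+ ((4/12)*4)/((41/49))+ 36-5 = 278071/4920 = 56.52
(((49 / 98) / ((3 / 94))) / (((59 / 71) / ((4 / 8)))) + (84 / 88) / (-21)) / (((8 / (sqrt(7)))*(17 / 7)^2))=894985*sqrt(7) / 4501464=0.53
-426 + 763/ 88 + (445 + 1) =2523/ 88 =28.67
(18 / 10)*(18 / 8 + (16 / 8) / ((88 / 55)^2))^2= 84681 / 5120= 16.54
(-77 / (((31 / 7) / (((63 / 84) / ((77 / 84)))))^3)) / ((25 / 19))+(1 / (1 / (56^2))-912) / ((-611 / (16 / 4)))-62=-4235848848311 / 55061960525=-76.93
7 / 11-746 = -8199 / 11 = -745.36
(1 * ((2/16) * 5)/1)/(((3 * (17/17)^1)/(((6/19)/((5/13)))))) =13/76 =0.17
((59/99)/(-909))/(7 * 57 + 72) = -59/42385761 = -0.00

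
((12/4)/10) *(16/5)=24/25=0.96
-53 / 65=-0.82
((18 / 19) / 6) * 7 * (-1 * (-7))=147 / 19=7.74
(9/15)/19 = 3/95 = 0.03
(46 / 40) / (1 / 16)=92 / 5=18.40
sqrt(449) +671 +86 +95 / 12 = sqrt(449) +9179 / 12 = 786.11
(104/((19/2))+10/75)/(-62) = -1579/8835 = -0.18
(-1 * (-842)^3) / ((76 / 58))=8655741476 / 19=455565340.84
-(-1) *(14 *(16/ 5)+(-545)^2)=1485349/ 5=297069.80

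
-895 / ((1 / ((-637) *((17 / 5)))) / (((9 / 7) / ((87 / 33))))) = 27414387 / 29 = 945323.69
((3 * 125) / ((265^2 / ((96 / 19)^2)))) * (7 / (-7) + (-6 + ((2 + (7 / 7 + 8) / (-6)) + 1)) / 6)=-241920 / 1014049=-0.24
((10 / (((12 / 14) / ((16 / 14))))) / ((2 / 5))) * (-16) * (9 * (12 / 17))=-57600 / 17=-3388.24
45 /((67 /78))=3510 /67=52.39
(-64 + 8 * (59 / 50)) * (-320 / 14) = 43648 / 35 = 1247.09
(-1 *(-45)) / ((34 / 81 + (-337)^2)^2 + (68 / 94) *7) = 13876515 / 3977321608110581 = 0.00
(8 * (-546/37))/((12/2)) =-728/37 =-19.68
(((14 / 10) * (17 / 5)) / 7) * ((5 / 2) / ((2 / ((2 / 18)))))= 17 / 180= 0.09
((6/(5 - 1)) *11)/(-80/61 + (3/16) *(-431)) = -16104/80153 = -0.20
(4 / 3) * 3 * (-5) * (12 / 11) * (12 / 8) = -360 / 11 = -32.73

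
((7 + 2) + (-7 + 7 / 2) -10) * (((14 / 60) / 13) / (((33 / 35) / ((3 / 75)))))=-49 / 14300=-0.00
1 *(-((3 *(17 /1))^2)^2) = -6765201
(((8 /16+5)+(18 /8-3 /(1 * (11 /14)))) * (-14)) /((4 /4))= -1211 /22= -55.05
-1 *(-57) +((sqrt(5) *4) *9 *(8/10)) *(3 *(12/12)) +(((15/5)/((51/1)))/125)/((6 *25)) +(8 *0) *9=18168751/318750 +432 *sqrt(5)/5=250.20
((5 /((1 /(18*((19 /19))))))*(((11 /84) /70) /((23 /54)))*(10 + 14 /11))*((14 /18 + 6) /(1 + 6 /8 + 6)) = 4392 /1127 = 3.90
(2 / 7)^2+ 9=445 / 49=9.08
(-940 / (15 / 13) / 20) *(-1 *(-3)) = -611 / 5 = -122.20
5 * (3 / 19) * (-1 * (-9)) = 135 / 19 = 7.11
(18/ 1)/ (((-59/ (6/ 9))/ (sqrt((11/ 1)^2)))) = -132/ 59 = -2.24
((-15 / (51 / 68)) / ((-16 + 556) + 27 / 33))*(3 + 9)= -880 / 1983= -0.44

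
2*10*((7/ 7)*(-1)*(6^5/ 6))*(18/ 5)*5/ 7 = -466560/ 7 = -66651.43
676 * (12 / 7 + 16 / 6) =62192 / 21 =2961.52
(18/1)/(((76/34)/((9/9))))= 153/19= 8.05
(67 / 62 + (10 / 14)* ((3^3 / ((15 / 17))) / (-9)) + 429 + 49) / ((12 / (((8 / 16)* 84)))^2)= 1448069 / 248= 5838.99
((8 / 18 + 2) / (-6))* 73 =-803 / 27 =-29.74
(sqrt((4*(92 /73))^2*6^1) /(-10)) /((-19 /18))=3312*sqrt(6) /6935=1.17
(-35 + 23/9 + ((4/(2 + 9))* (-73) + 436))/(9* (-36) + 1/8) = -298592/256509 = -1.16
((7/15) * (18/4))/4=21/40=0.52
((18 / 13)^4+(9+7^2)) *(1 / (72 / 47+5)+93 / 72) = 9375658265 / 105218724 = 89.11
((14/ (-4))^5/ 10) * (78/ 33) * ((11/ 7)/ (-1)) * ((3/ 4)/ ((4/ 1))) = 93639/ 2560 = 36.58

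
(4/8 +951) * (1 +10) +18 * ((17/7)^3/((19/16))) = 139250249/13034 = 10683.62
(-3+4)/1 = 1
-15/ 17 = -0.88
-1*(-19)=19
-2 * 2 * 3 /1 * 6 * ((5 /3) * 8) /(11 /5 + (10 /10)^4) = -300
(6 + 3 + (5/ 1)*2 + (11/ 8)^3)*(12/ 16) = 33177/ 2048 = 16.20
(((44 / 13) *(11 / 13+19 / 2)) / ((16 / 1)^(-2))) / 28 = 320.16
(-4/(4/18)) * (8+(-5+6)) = -162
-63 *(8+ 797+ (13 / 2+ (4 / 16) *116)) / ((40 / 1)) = -105903 / 80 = -1323.79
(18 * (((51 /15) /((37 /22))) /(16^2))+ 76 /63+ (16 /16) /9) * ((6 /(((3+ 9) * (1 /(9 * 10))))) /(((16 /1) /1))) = 1088749 /265216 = 4.11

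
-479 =-479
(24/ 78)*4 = 16/ 13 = 1.23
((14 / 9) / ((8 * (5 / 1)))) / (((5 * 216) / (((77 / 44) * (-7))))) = -343 / 777600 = -0.00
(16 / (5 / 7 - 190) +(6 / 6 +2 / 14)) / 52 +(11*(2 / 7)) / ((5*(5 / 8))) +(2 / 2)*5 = 103799 / 17225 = 6.03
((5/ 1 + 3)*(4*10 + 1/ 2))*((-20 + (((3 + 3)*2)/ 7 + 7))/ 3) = -8532/ 7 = -1218.86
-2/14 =-1/7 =-0.14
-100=-100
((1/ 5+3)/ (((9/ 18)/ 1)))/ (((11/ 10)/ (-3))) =-192/ 11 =-17.45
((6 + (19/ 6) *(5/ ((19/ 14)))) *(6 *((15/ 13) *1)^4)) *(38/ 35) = 40783500/ 199927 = 203.99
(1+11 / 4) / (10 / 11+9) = 165 / 436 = 0.38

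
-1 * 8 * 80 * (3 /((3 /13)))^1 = -8320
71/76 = 0.93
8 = 8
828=828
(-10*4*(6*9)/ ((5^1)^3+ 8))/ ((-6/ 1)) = 360/ 133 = 2.71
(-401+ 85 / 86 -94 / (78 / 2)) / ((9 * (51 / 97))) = -130923131 / 1539486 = -85.04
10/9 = 1.11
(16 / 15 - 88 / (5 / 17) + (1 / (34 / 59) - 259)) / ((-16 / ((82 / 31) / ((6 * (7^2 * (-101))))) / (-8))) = 11613373 / 469462140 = 0.02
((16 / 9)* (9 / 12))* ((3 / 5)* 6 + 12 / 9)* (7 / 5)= 2072 / 225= 9.21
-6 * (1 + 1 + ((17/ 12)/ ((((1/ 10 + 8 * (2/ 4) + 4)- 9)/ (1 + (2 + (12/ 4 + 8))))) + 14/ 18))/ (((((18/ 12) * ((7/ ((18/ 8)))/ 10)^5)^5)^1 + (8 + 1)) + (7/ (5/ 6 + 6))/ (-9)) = 4171394434482771453265929222106933593750000/ 320778666760587851594062967413996576149737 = 13.00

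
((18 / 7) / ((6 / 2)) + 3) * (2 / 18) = 3 / 7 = 0.43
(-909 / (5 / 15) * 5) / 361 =-13635 / 361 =-37.77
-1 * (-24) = 24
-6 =-6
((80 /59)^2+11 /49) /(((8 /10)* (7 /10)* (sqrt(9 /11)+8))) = 77416020 /165963637 - 5278365* sqrt(11) /331927274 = 0.41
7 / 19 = 0.37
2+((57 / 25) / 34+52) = 45957 / 850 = 54.07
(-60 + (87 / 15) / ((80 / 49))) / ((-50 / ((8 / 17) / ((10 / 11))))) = 248369 / 425000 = 0.58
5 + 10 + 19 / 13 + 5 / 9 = 1991 / 117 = 17.02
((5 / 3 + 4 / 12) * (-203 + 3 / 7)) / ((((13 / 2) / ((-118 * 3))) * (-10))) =-1003944 / 455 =-2206.47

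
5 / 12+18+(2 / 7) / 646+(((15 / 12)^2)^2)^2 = 10836579487 / 444530688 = 24.38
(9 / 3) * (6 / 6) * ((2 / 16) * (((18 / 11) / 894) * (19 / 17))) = 171 / 222904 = 0.00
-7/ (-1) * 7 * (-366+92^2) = 396802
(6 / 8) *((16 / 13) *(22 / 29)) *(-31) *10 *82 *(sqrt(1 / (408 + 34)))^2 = -3355440 / 83317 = -40.27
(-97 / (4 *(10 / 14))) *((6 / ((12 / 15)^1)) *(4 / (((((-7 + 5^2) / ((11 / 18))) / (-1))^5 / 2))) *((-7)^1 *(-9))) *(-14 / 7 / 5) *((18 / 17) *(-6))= 0.01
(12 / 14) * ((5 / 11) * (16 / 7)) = 480 / 539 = 0.89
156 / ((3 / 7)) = 364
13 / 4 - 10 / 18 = 97 / 36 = 2.69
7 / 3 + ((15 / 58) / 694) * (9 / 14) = 3945101 / 1690584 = 2.33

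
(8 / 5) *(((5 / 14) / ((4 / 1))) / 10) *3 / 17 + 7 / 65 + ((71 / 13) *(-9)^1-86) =-135.04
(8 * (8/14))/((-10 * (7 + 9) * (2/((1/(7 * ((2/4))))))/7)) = -1/35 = -0.03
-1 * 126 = -126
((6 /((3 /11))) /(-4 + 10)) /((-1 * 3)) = -11 /9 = -1.22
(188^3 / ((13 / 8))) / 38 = 26578688 / 247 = 107606.02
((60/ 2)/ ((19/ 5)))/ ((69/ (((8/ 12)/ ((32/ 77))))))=1925/ 10488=0.18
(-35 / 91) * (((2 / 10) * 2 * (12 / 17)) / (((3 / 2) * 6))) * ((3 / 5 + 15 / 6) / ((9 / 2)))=-248 / 29835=-0.01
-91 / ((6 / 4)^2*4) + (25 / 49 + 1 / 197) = -833657 / 86877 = -9.60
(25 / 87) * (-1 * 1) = -25 / 87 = -0.29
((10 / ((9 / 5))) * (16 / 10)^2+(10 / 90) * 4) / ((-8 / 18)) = -33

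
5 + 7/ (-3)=8/ 3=2.67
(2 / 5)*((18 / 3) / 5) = 12 / 25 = 0.48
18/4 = 4.50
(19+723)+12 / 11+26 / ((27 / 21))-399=36067 / 99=364.31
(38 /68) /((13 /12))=114 /221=0.52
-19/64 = -0.30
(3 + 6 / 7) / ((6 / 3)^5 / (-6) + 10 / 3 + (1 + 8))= 27 / 49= 0.55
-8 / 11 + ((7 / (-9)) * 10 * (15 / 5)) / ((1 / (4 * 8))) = -24664 / 33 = -747.39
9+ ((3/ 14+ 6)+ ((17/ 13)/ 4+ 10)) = 9297/ 364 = 25.54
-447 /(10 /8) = -357.60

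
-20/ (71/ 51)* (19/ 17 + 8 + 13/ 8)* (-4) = 43830/ 71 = 617.32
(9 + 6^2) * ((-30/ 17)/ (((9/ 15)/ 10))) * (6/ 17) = -135000/ 289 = -467.13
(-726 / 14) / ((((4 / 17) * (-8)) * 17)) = 363 / 224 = 1.62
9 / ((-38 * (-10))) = 9 / 380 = 0.02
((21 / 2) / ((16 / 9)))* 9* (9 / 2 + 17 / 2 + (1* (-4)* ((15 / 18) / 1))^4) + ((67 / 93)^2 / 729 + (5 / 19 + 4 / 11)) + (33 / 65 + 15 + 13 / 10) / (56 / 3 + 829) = 10112712141994814003 / 1394053375489632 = 7254.18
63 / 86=0.73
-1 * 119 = -119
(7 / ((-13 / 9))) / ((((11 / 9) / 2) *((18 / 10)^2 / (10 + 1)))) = -350 / 13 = -26.92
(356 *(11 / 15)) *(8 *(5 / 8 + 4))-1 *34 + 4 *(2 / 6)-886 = 43704 / 5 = 8740.80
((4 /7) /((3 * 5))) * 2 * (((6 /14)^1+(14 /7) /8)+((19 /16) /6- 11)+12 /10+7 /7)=-26623 /44100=-0.60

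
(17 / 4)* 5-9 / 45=21.05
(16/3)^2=256/9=28.44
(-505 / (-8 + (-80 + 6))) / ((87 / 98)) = 24745 / 3567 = 6.94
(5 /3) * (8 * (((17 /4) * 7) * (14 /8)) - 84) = 3325 /6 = 554.17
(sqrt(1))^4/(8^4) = 1/4096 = 0.00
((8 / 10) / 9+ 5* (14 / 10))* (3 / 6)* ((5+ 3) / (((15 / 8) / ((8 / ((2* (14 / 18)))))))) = 40832 / 525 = 77.78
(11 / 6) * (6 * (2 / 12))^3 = 11 / 6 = 1.83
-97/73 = -1.33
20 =20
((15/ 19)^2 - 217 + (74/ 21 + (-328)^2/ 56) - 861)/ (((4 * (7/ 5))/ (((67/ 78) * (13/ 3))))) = 307401025/ 545832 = 563.18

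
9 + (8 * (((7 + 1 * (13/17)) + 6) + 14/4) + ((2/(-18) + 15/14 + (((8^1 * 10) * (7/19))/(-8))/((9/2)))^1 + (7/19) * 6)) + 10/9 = 6128341/40698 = 150.58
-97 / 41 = -2.37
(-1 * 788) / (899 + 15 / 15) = -197 / 225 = -0.88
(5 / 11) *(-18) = -90 / 11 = -8.18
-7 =-7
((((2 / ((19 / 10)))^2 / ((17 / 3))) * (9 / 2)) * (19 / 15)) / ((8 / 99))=4455 / 323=13.79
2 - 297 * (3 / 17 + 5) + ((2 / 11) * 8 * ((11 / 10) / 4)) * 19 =-129864 / 85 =-1527.81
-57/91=-0.63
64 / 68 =16 / 17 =0.94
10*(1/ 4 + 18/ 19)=11.97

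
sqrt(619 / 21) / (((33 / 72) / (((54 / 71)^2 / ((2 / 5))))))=58320 * sqrt(12999) / 388157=17.13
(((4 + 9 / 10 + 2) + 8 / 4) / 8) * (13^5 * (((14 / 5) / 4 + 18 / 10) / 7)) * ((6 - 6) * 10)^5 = 0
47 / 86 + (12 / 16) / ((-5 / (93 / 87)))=9631 / 24940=0.39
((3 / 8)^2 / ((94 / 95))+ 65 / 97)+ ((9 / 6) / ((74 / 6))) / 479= 8402884909 / 10342292096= 0.81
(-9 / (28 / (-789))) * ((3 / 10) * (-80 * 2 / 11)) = -85212 / 77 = -1106.65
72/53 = 1.36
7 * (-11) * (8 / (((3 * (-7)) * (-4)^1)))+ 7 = -1 / 3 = -0.33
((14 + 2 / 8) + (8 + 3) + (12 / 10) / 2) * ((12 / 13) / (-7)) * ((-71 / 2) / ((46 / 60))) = 330363 / 2093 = 157.84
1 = 1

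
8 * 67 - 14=522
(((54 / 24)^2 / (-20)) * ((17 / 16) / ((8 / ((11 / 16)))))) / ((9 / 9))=-15147 / 655360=-0.02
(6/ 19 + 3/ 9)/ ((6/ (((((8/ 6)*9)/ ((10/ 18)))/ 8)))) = 111/ 380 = 0.29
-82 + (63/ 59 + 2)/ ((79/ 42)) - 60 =-140.37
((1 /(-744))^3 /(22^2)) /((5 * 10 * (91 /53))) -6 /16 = -340100157196853 /906933752524800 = -0.38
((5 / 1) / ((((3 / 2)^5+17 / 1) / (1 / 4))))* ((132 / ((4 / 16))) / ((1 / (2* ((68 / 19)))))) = 192.09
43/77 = 0.56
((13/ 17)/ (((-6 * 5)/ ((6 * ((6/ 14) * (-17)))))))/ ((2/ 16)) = 312/ 35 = 8.91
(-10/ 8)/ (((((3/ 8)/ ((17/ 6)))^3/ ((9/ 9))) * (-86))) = 196520/ 31347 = 6.27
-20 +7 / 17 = -333 / 17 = -19.59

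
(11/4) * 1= 2.75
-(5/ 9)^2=-25/ 81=-0.31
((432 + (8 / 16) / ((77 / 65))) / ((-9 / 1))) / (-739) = 66593 / 1024254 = 0.07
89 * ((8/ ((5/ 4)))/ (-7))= -2848/ 35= -81.37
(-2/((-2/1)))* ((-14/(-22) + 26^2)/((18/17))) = 14059/22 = 639.05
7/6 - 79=-467/6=-77.83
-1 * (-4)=4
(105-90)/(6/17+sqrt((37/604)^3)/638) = 42.50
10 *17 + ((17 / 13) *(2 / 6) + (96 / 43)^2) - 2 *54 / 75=313647179 / 1802775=173.98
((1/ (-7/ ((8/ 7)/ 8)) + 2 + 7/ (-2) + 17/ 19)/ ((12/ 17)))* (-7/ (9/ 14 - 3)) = -19805/ 7524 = -2.63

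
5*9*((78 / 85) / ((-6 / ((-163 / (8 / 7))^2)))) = -152320077 / 1088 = -140000.07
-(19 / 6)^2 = -361 / 36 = -10.03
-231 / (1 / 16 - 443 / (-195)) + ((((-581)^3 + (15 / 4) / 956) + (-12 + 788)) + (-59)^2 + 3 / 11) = -60081403277674417 / 306352112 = -196118782.68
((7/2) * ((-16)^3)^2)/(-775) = -58720256/775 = -75768.07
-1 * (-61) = 61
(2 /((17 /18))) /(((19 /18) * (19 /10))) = 6480 /6137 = 1.06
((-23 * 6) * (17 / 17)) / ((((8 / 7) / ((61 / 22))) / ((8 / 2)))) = -29463 / 22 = -1339.23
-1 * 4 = -4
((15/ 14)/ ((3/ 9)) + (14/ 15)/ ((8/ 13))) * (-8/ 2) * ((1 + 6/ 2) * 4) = -31792/ 105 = -302.78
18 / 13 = 1.38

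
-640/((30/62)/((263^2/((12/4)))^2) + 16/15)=-600.00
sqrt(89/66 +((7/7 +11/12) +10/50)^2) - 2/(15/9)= -6/5 +sqrt(2539009)/660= 1.21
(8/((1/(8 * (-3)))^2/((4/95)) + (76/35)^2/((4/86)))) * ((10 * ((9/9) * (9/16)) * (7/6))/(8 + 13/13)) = 16464000/286236311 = 0.06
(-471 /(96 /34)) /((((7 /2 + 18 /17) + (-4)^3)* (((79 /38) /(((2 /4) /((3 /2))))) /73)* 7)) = 62932351 /13411356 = 4.69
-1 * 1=-1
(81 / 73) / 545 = 81 / 39785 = 0.00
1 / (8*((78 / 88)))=11 / 78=0.14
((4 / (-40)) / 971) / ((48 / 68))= -17 / 116520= -0.00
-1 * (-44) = 44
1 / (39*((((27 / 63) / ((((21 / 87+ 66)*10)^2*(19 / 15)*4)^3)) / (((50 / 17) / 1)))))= 3633407229440112278115046400000 / 1879046871039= 1933643745369191576.73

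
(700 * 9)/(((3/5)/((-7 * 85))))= -6247500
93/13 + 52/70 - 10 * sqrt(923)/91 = 3593/455 - 10 * sqrt(923)/91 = 4.56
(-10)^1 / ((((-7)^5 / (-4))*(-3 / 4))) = 160 / 50421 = 0.00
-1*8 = -8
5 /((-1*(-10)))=1 /2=0.50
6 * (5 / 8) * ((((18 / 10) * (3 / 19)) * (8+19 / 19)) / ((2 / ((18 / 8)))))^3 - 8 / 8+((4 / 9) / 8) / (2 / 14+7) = 279293491937 / 3160627200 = 88.37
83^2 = 6889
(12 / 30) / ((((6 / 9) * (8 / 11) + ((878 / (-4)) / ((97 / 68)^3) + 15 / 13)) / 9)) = -7047660906 / 144835186885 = -0.05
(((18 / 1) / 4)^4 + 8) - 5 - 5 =6529 / 16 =408.06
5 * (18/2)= 45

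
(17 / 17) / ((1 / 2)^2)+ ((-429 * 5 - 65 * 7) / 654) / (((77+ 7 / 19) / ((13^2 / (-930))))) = 17923411 / 4470417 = 4.01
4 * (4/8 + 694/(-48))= -335/6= -55.83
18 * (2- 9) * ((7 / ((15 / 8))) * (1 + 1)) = -4704 / 5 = -940.80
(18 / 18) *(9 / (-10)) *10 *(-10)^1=90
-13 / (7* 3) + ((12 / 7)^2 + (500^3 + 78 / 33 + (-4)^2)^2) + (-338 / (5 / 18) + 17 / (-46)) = 63922050031451409620407 / 4091010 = 15625004590908213.28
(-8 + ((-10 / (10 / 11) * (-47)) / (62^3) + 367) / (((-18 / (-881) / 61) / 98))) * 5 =536905579.66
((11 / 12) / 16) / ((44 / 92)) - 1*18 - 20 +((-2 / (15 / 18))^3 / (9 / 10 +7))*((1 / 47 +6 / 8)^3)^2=-6253607275188793 / 163499138110272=-38.25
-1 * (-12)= 12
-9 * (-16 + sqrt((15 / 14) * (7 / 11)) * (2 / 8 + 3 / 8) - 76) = 828 - 45 * sqrt(330) / 176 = 823.36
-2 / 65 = -0.03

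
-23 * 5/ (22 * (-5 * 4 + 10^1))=0.52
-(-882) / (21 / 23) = 966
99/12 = 33/4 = 8.25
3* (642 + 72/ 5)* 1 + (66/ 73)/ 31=22281828/ 11315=1969.23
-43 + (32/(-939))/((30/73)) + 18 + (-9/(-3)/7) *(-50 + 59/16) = -70879771/1577520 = -44.93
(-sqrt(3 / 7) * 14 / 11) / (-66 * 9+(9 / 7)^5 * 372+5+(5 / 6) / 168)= -4840416 * sqrt(21) / 19114109575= -0.00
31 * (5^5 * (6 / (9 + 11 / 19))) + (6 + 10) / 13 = 5521987 / 91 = 60681.18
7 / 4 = 1.75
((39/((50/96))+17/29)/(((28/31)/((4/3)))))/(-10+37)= 1696103/411075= 4.13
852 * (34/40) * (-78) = -282438/5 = -56487.60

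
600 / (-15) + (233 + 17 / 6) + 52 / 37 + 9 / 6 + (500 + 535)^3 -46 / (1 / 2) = 1108717981.74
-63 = -63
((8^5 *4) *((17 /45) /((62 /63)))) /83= 7798784 /12865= 606.20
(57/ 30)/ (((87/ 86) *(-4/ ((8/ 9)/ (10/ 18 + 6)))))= -1634/ 25665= -0.06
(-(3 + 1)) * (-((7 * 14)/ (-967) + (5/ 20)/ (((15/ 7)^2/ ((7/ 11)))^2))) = -0.39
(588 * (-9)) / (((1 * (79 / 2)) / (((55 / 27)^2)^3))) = -10850811125000 / 1133563653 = -9572.30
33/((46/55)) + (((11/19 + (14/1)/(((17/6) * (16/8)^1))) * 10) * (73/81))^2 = 25025885677735/31487118174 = 794.80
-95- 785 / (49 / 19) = -19570 / 49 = -399.39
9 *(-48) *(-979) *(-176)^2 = 13100617728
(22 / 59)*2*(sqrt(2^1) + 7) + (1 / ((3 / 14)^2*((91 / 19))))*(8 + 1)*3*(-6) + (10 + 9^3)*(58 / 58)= 8.66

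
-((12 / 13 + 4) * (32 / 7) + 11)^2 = -9296401 / 8281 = -1122.62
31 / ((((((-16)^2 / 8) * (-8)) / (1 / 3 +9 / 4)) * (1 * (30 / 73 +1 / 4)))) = -70153 / 148224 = -0.47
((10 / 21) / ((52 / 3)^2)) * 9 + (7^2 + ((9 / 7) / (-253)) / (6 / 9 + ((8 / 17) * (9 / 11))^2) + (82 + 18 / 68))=20764015383649 / 158174623880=131.27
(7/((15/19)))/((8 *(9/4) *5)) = 133/1350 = 0.10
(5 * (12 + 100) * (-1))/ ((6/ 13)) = -3640/ 3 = -1213.33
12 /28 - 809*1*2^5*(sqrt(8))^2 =-1449725 /7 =-207103.57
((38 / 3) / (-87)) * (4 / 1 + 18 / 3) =-380 / 261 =-1.46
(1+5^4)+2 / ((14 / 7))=627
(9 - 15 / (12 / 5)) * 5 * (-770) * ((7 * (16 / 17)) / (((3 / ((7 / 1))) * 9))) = -8300600 / 459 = -18084.10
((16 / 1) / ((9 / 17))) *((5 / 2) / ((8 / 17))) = 160.56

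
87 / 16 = 5.44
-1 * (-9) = 9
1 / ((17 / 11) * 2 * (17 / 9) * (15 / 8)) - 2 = -2758 / 1445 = -1.91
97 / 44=2.20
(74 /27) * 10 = 740 /27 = 27.41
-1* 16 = -16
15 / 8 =1.88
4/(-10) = -2/5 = -0.40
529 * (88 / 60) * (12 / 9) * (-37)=-1722424 / 45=-38276.09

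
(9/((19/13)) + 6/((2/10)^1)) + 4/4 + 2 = 744/19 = 39.16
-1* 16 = -16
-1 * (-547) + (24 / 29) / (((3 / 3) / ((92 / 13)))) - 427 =47448 / 377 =125.86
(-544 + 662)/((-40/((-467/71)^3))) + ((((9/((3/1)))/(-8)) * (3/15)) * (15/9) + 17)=12259602359/14316440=856.33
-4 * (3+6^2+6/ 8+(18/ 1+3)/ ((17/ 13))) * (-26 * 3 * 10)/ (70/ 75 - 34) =-5265.83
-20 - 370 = -390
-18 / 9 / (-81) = 2 / 81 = 0.02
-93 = -93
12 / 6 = 2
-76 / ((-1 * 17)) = 76 / 17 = 4.47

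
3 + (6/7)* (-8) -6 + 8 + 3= 8/7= 1.14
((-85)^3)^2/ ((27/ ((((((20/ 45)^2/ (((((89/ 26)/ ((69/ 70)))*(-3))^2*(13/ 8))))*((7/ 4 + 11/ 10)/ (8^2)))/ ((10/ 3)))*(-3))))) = -78847179456175/ 125753796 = -626996.42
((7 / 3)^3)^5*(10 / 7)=6782230728490 / 14348907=472665.32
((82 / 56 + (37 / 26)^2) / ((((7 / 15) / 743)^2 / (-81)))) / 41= -41532192007200 / 2376647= -17475120.20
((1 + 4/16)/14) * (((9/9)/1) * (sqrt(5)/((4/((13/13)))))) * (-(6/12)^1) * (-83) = 415 * sqrt(5)/448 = 2.07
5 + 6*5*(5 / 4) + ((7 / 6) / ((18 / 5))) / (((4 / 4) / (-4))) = 2225 / 54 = 41.20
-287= -287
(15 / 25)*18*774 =41796 / 5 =8359.20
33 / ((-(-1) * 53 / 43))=1419 / 53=26.77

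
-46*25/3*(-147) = 56350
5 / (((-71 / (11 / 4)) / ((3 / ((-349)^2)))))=-165 / 34591484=-0.00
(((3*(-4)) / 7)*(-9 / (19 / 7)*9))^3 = 133886.87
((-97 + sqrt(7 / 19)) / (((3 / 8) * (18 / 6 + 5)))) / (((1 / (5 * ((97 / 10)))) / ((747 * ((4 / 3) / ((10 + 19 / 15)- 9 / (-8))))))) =-125255.18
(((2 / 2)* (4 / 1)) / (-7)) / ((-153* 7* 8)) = 1 / 14994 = 0.00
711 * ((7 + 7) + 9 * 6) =48348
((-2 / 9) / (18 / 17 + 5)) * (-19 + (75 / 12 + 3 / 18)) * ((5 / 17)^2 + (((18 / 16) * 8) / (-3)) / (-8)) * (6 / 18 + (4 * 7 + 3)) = 7572499 / 1134648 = 6.67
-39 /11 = -3.55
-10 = -10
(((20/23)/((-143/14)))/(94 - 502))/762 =35/127817118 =0.00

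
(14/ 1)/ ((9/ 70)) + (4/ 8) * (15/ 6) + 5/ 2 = 4055/ 36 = 112.64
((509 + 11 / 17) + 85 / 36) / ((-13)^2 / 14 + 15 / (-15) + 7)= 2193443 / 77418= 28.33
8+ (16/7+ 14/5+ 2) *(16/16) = 528/35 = 15.09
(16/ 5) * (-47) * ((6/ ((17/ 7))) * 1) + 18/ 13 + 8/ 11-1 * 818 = -14433632/ 12155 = -1187.46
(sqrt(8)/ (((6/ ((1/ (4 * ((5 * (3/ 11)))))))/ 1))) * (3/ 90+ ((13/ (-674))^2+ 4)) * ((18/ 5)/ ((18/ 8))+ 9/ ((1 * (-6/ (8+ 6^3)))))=-63190849667 * sqrt(2)/ 766590750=-116.58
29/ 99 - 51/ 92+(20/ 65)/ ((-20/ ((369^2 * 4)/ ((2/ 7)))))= -29327.25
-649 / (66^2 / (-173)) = 10207 / 396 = 25.78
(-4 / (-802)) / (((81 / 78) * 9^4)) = 52 / 71035947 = 0.00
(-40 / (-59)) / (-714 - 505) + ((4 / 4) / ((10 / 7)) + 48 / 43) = 56153101 / 30926030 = 1.82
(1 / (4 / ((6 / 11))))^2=9 / 484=0.02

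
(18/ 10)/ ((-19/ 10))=-0.95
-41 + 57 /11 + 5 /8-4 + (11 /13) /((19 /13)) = -38.61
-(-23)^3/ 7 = 12167/ 7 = 1738.14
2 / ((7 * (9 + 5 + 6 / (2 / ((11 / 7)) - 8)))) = 74 / 3395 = 0.02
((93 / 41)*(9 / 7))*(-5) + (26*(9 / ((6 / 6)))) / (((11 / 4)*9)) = -16187 / 3157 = -5.13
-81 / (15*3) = -9 / 5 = -1.80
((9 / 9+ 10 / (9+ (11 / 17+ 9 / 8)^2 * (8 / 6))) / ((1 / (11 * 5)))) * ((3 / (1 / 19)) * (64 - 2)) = 62518916130 / 182929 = 341766.02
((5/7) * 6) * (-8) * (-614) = 147360/7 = 21051.43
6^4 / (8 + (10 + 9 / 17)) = 2448 / 35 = 69.94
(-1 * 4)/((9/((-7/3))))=28/27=1.04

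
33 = 33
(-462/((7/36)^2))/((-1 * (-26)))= -42768/91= -469.98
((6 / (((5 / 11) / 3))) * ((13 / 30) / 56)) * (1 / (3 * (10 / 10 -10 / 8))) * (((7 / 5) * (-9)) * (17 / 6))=7293 / 500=14.59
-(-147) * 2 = 294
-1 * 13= -13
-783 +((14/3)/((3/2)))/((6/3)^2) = -7040/9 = -782.22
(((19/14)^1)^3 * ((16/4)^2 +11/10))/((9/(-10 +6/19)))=-157757/3430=-45.99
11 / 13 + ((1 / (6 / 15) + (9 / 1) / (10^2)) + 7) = 13567 / 1300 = 10.44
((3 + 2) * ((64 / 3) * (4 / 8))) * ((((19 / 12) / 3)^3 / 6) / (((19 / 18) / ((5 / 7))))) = 9025 / 10206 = 0.88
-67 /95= -0.71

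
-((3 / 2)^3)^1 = -27 / 8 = -3.38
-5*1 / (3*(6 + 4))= -1 / 6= -0.17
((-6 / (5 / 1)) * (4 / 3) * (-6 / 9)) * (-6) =-32 / 5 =-6.40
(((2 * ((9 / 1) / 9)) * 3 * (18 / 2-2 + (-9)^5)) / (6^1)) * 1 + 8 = -59034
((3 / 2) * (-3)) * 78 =-351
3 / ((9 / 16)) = 16 / 3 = 5.33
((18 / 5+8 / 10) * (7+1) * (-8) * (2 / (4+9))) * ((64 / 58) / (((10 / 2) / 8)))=-720896 / 9425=-76.49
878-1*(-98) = 976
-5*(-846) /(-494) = -2115 /247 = -8.56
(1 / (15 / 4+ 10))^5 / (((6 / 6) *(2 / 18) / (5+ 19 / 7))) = 497664 / 3522990625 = 0.00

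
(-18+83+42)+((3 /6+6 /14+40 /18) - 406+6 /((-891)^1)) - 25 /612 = -41831521 /141372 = -295.90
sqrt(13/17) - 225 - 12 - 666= -903 + sqrt(221)/17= -902.13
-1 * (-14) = 14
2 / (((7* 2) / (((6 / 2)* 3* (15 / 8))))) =135 / 56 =2.41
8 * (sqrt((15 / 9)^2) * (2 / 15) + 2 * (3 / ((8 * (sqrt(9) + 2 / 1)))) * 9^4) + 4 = 354554 / 45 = 7878.98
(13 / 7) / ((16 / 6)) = 39 / 56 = 0.70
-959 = -959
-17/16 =-1.06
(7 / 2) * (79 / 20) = 13.82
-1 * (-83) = 83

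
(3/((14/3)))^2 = 81/196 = 0.41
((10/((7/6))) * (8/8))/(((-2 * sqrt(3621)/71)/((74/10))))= -74 * sqrt(3621)/119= -37.42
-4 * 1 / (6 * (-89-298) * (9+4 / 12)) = 1 / 5418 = 0.00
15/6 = 5/2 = 2.50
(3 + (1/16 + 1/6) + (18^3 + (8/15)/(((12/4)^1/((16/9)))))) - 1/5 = 37813037/6480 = 5835.35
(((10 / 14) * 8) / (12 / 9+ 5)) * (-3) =-360 / 133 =-2.71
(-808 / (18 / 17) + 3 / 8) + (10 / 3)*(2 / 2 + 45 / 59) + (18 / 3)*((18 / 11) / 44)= -388917607 / 514008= -756.64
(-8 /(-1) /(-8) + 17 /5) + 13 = 77 /5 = 15.40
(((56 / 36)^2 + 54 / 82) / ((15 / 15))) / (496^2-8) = 10223 / 816992568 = 0.00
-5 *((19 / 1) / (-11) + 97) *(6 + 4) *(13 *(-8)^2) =-43596800 / 11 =-3963345.45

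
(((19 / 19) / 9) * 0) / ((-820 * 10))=0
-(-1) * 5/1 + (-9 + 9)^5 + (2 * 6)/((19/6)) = 167/19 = 8.79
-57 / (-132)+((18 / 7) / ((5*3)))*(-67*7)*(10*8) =-282989 / 44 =-6431.57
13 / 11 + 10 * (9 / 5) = 211 / 11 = 19.18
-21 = -21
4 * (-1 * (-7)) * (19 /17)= 532 /17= 31.29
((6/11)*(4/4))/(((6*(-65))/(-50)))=10/143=0.07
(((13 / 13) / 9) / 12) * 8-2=-52 / 27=-1.93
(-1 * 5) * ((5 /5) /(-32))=5 /32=0.16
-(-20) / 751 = 20 / 751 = 0.03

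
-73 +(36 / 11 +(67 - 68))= -778 / 11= -70.73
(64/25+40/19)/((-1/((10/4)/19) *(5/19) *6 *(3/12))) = -2216/1425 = -1.56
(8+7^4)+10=2419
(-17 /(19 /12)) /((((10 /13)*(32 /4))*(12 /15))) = -663 /304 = -2.18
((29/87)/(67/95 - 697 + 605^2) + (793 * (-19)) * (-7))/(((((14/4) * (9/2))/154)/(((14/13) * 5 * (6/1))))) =33317386.67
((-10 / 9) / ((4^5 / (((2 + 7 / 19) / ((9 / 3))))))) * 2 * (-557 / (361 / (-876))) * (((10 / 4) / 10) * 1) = -0.58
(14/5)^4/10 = 19208/3125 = 6.15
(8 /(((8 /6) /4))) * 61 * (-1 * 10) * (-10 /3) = 48800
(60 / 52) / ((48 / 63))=315 / 208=1.51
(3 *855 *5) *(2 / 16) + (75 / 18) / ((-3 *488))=14081825 / 8784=1603.12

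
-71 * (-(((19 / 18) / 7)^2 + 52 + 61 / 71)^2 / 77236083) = 3553144541011081 / 1382167795739442768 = 0.00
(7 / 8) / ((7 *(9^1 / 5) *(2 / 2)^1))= 5 / 72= 0.07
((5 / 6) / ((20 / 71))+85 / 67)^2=17.87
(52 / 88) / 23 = 13 / 506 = 0.03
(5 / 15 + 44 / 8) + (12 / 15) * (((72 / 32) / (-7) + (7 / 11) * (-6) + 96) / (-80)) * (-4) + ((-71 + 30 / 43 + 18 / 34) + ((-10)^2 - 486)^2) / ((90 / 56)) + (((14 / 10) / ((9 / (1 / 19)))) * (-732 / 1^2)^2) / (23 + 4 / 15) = 31194180330451147 / 335915187300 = 92863.26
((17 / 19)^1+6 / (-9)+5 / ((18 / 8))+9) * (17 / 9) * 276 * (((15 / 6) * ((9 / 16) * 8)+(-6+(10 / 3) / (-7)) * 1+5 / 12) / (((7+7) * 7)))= 166896004 / 527877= 316.16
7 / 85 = 0.08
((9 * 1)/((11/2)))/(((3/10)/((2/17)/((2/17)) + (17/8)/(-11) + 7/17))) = 27345/4114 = 6.65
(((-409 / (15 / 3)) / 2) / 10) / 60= -409 / 6000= -0.07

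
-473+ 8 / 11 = -472.27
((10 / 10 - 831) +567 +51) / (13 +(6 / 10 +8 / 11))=-2915 / 197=-14.80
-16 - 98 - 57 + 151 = -20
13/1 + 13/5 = 78/5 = 15.60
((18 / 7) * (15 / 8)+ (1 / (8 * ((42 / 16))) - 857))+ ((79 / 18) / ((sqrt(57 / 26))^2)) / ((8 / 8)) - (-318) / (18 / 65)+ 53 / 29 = 124980095 / 416556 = 300.03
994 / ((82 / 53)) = 26341 / 41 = 642.46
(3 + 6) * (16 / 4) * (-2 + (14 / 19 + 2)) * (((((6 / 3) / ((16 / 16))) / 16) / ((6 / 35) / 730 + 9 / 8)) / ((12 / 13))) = 2325050 / 728327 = 3.19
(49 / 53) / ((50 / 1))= 0.02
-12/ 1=-12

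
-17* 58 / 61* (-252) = 248472 / 61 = 4073.31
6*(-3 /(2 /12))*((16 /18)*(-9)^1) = 864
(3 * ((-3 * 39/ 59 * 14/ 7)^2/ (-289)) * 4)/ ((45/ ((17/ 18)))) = -0.01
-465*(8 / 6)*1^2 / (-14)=310 / 7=44.29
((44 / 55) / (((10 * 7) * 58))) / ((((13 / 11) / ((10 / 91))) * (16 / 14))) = 11 / 686140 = 0.00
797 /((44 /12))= 2391 /11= 217.36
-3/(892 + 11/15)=-45/13391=-0.00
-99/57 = -33/19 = -1.74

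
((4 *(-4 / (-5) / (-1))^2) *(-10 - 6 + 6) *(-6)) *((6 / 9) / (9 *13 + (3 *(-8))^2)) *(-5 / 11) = -512 / 7623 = -0.07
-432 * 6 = -2592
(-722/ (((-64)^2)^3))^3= -47045881/ 40564819207303340847894502572032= -0.00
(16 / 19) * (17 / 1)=272 / 19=14.32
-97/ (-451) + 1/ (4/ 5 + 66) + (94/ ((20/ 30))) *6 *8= 1019525565/ 150634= 6768.23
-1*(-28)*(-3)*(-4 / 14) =24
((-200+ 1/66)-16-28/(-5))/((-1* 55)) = 69427/18150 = 3.83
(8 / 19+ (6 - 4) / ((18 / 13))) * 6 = 638 / 57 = 11.19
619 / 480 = 1.29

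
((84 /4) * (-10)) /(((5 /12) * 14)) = -36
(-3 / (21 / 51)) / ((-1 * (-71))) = -51 / 497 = -0.10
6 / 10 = 0.60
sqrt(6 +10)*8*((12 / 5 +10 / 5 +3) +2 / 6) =3712 / 15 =247.47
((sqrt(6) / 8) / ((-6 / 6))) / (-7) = sqrt(6) / 56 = 0.04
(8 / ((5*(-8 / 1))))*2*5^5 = -1250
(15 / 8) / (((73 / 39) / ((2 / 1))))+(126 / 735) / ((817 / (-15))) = 3340359 / 1669948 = 2.00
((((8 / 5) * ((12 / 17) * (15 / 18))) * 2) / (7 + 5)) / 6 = 4 / 153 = 0.03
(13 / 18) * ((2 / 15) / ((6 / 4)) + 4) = 1196 / 405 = 2.95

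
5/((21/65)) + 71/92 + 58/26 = 464111/25116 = 18.48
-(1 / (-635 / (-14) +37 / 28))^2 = -784 / 1708249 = -0.00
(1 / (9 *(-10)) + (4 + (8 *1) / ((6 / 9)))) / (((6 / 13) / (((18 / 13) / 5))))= 9.59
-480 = -480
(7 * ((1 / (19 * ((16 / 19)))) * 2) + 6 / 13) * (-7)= -973 / 104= -9.36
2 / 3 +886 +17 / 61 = 162311 / 183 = 886.95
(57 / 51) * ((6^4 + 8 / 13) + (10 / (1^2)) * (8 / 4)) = 325204 / 221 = 1471.51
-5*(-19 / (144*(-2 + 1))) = -95 / 144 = -0.66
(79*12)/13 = 948/13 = 72.92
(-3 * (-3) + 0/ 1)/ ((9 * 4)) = 1/ 4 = 0.25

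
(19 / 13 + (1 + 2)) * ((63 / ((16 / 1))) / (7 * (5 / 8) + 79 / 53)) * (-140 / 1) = -4518780 / 10777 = -419.30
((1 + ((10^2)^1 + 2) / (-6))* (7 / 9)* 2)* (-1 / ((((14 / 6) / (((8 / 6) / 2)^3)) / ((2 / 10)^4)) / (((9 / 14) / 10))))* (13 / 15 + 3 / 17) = 2432 / 7171875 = 0.00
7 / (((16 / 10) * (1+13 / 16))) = 70 / 29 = 2.41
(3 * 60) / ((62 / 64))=5760 / 31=185.81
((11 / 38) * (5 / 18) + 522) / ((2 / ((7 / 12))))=2499721 / 16416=152.27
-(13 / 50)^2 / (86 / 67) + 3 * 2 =1278677 / 215000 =5.95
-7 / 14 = -1 / 2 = -0.50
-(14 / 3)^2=-196 / 9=-21.78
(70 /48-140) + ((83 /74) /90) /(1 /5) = -368909 /2664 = -138.48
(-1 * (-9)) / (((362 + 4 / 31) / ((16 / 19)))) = 0.02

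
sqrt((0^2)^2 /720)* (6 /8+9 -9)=0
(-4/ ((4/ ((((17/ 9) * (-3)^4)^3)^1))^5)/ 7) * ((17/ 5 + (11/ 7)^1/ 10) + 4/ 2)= -229256186294969371470359489855754573/ 125440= -1827616281050457361849167000000.00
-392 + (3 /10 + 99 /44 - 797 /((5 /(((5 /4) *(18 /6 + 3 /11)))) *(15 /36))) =-429983 /220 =-1954.47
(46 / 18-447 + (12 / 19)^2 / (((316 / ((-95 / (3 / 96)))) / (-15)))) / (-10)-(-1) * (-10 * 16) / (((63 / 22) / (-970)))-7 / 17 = 54235.10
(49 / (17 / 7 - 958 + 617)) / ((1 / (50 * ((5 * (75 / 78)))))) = -214375 / 6162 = -34.79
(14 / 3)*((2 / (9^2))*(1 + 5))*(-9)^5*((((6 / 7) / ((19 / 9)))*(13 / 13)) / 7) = -2367.88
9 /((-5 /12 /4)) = -432 /5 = -86.40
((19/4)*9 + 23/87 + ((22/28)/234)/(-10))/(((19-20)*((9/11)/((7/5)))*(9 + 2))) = -6.69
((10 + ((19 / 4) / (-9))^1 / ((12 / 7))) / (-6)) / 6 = -0.27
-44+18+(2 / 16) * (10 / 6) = -619 / 24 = -25.79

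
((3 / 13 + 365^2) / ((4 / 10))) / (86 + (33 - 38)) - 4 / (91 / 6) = 2331292 / 567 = 4111.63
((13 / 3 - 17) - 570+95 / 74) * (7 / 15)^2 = -6324283 / 49950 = -126.61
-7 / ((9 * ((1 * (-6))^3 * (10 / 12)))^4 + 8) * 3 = -21 / 6887475360008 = -0.00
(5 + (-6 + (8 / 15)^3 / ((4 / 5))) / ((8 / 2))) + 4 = 10189 / 1350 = 7.55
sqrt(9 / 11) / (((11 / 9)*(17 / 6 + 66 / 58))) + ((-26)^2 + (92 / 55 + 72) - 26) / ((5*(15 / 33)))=318.60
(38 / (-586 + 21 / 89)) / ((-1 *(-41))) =-3382 / 2137453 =-0.00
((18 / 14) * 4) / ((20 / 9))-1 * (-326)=11491 / 35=328.31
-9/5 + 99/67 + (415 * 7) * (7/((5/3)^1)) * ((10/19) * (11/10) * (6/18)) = 14984843/6365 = 2354.26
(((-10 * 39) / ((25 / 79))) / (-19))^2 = 37970244 / 9025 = 4207.23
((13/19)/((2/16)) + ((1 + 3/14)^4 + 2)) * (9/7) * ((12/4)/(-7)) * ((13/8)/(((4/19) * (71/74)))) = -91454077377/2138388224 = -42.77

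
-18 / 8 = -2.25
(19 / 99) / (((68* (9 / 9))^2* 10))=19 / 4577760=0.00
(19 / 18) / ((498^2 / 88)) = 209 / 558009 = 0.00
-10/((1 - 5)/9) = 45/2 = 22.50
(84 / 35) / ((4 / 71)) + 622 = 3323 / 5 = 664.60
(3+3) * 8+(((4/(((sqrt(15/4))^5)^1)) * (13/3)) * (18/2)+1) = 54.73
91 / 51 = 1.78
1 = 1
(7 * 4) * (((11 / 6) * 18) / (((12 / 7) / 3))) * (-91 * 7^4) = -353299947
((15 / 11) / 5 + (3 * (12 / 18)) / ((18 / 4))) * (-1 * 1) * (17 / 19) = -1207 / 1881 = -0.64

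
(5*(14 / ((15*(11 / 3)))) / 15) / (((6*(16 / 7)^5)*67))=117649 / 34776023040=0.00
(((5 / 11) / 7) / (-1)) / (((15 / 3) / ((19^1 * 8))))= -152 / 77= -1.97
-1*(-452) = 452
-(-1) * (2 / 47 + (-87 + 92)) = 237 / 47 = 5.04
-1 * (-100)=100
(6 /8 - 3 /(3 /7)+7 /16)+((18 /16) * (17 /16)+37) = 4145 /128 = 32.38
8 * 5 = 40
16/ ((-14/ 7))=-8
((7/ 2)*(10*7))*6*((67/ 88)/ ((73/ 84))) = 1034145/ 803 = 1287.85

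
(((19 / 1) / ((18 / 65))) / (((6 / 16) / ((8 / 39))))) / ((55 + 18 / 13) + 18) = 39520 / 78327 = 0.50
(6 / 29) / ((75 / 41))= 82 / 725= 0.11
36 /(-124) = -9 /31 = -0.29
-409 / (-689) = 409 / 689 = 0.59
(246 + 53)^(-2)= 1/89401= 0.00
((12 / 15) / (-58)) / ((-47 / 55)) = 22 / 1363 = 0.02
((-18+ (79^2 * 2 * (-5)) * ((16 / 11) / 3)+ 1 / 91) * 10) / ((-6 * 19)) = 454614905 / 171171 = 2655.91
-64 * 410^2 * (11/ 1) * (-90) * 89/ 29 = 947922624000/ 29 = 32686987034.48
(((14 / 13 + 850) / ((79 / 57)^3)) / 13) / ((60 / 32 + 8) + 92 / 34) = 1.95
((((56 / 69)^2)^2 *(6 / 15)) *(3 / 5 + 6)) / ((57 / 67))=14496047104 / 10766882475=1.35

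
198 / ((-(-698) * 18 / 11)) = 121 / 698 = 0.17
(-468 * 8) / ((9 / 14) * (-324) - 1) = 26208 / 1465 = 17.89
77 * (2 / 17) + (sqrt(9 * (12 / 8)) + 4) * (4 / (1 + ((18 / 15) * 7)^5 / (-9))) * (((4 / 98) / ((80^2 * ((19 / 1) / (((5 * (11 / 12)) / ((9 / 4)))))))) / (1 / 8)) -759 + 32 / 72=-4649888955666622 / 6204014983467 -6875 * sqrt(6) / 973178820936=-749.50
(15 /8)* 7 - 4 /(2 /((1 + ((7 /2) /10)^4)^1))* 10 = -57401 /8000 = -7.18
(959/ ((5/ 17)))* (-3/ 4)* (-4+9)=-12227.25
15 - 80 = -65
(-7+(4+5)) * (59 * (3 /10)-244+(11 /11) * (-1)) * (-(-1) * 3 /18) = -2273 /30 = -75.77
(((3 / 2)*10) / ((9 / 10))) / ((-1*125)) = -2 / 15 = -0.13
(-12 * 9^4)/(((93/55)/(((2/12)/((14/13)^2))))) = -20328165/3038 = -6691.30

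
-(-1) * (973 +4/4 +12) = 986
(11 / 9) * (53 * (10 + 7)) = 9911 / 9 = 1101.22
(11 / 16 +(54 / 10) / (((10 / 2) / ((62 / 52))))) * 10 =19.75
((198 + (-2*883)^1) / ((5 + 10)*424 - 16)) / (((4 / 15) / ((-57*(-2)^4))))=670320 / 793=845.30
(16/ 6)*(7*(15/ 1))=280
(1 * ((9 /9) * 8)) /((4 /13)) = 26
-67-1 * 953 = -1020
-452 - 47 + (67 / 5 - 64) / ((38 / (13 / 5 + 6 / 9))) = -1434547 / 2850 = -503.35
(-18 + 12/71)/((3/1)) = -422/71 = -5.94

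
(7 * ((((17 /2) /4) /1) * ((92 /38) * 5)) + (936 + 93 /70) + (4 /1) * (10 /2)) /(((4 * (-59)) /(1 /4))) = -3025469 /2511040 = -1.20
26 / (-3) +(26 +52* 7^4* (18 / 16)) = 842855 / 6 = 140475.83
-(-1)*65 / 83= 65 / 83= 0.78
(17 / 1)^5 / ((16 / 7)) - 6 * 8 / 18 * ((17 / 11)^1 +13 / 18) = 2951853967 / 4752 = 621181.39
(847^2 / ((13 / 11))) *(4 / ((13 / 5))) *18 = 2840939640 / 169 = 16810293.73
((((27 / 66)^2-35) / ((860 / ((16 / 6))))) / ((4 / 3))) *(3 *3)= -151731 / 208120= -0.73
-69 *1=-69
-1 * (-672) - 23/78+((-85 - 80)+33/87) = 1147025/2262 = 507.08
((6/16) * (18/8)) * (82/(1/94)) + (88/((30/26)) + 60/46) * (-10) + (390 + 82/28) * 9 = 35797147/3864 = 9264.27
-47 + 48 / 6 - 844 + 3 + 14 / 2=-873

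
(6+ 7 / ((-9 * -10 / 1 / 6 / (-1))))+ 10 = 233 / 15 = 15.53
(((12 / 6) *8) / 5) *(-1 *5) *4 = -64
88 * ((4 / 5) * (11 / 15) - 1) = -36.37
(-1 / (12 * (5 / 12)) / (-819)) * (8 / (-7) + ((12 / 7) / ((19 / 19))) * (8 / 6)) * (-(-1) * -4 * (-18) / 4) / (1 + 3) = 4 / 3185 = 0.00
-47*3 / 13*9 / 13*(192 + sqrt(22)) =-243648 / 169 - 1269*sqrt(22) / 169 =-1476.92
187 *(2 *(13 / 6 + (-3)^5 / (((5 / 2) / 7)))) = -3804889 / 15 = -253659.27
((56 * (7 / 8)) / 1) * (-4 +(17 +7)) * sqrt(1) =980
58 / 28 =2.07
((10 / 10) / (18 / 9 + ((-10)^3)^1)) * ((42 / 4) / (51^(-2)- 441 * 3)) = 54621 / 6868479512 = 0.00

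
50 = 50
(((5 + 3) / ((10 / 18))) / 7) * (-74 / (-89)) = 5328 / 3115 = 1.71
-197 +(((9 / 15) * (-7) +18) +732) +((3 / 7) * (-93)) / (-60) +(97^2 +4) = 9962.46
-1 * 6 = -6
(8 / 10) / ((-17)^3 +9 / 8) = -0.00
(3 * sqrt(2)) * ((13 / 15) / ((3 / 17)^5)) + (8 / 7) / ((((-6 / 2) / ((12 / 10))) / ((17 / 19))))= -272 / 665 + 18458141 * sqrt(2) / 1215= 21484.16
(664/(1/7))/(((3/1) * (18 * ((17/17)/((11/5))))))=25564/135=189.36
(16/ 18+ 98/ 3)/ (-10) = -151/ 45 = -3.36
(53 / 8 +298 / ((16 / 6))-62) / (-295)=-451 / 2360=-0.19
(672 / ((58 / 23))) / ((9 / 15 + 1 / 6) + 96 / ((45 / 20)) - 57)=-231840 / 11803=-19.64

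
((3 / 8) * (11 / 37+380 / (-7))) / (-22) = 41949 / 45584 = 0.92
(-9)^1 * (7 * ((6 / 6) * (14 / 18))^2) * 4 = -152.44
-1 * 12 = -12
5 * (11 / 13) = 55 / 13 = 4.23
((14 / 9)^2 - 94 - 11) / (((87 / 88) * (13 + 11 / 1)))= -91399 / 21141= -4.32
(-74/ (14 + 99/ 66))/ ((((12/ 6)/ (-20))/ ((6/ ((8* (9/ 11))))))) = 4070/ 93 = 43.76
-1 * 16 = -16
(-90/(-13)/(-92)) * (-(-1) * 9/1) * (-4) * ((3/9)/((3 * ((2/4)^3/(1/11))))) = 720/3289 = 0.22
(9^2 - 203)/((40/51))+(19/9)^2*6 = -69557/540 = -128.81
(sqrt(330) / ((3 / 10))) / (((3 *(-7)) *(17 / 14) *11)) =-20 *sqrt(330) / 1683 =-0.22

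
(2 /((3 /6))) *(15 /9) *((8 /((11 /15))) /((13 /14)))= 11200 /143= 78.32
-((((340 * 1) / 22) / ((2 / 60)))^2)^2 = -676520100000000 / 14641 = -46207233112.49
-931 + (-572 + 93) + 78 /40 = -28161 /20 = -1408.05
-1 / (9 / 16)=-16 / 9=-1.78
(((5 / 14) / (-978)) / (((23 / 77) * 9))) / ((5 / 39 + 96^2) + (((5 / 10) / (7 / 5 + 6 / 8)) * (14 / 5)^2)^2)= -33050875 / 2243182445291844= -0.00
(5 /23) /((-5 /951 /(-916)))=871116 /23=37874.61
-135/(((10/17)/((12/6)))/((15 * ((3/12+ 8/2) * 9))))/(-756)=39015/112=348.35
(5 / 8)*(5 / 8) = 25 / 64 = 0.39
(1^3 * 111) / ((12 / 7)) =259 / 4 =64.75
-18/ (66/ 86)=-258/ 11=-23.45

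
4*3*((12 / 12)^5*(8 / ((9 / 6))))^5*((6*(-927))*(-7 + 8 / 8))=1728053248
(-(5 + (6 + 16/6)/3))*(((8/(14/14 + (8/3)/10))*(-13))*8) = 295360/57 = 5181.75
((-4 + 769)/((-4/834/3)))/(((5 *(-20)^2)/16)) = -191403/50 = -3828.06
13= 13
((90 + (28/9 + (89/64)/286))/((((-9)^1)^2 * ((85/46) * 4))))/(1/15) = 352809719/151227648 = 2.33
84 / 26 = 42 / 13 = 3.23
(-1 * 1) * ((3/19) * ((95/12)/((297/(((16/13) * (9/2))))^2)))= -80/184041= -0.00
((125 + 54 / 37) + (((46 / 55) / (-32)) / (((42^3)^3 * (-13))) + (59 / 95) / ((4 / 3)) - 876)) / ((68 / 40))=-2449909950865625510389975 / 5559988386392485613568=-440.63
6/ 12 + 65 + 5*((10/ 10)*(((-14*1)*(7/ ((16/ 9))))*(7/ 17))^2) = 48859333/ 18496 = 2641.62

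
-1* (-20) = 20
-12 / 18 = -2 / 3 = -0.67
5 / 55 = 1 / 11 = 0.09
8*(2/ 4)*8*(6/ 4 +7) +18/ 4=553/ 2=276.50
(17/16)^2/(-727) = -289/186112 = -0.00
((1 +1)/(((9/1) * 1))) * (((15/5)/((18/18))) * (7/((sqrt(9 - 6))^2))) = 14/9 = 1.56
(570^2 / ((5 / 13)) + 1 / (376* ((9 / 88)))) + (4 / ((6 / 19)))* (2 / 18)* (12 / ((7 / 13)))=833789363 / 987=844771.39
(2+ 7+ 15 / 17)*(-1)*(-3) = 504 / 17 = 29.65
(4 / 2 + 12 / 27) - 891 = -7997 / 9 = -888.56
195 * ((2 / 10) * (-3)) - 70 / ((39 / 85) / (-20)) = 2934.28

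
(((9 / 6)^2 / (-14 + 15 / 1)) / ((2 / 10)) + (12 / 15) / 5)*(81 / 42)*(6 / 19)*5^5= 1650375 / 76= 21715.46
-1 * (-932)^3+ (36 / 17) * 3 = 13762478764 / 17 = 809557574.35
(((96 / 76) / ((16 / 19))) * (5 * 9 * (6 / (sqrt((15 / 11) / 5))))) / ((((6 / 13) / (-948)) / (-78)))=21628620 * sqrt(33)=124246962.55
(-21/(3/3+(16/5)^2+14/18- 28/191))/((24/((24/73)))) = -902475/37241972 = -0.02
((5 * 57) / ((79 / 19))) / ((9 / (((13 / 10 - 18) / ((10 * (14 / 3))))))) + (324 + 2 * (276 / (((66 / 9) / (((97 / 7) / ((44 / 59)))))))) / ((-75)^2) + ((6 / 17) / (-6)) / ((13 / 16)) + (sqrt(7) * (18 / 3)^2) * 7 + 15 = 924856865937 / 73938865000 + 252 * sqrt(7) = 679.24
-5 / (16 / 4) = -5 / 4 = -1.25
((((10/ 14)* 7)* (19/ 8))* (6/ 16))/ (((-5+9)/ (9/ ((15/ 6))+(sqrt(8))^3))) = 513/ 128+285* sqrt(2)/ 16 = 29.20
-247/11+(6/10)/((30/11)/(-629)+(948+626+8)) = -13517869253/602020540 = -22.45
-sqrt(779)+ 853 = 825.09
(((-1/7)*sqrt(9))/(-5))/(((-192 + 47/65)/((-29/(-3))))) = -377/87031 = -0.00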